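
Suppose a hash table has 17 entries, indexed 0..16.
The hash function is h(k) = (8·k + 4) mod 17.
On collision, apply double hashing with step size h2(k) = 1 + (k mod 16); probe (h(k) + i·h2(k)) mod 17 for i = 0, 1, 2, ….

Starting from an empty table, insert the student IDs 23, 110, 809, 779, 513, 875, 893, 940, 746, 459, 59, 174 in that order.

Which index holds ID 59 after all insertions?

7

23: h=1 => slot 1
110: h=0 => slot 0
809: h=16 => slot 16
779: h=14 => slot 14
513: h=11 => slot 11
875: h=0, h2=12, probe 0,12 => slot 12
893: h=8 => slot 8
940: h=10 => slot 10
746: h=5 => slot 5
459: h=4 => slot 4
59: h=0, h2=12, probe 0,12,7 => slot 7
174: h=2 => slot 2
Table: [110, 23, 174, _, 459, 746, _, 59, 893, _, 940, 513, 875, _, 779, _, 809]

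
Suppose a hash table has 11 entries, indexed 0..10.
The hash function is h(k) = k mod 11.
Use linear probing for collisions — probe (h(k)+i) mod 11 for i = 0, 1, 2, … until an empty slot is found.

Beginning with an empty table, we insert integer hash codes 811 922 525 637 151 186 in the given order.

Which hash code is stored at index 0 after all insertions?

Insert 811: h=8, slot 8 empty → index 8.
Insert 922: h=9, slot 9 empty → index 9.
Insert 525: h=8, slots 8,9 occupied → index 10.
Insert 637: h=10, slot 10 occupied → index 0.
Insert 151: h=8, slots 8,9,10,0 occupied → index 1.
Insert 186: h=10, slots 10,0,1 occupied → index 2.
Table: [637, 151, 186, _, _, _, _, _, 811, 922, 525]

637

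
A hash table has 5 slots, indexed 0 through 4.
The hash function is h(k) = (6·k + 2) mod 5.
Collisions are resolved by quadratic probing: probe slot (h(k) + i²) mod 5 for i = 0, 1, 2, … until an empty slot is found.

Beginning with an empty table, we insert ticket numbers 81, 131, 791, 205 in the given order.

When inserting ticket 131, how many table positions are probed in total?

2

Insert 81: h=3, slot 3 empty → index 3.
Insert 131: h=3, slot 3 occupied → index 4.
Insert 791: h=3, slots 3,4 occupied → index 2.
Insert 205: h=2, slots 2,3 occupied → index 1.
Table: [., 205, 791, 81, 131]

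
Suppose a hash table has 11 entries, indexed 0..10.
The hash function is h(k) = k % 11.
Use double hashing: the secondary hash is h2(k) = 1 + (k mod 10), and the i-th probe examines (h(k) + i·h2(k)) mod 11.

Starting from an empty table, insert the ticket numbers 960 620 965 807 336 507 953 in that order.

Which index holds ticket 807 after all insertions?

Insert 960: h=3, slot 3 empty => index 3.
Insert 620: h=4, slot 4 empty => index 4.
Insert 965: h=8, slot 8 empty => index 8.
Insert 807: h=4, h2=8, slot 4 occupied => index 1.
Insert 336: h=6, slot 6 empty => index 6.
Insert 507: h=1, h2=8, slot 1 occupied => index 9.
Insert 953: h=7, slot 7 empty => index 7.
Table: [∅, 807, ∅, 960, 620, ∅, 336, 953, 965, 507, ∅]

1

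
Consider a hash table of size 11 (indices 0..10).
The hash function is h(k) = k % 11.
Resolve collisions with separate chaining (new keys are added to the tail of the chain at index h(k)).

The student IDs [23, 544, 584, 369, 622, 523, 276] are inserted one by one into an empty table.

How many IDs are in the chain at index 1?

Insert 23: h=1, bucket 1 empty -> new chain.
Insert 544: h=5, bucket 5 empty -> new chain.
Insert 584: h=1, bucket 1 nonempty -> append to chain.
Insert 369: h=6, bucket 6 empty -> new chain.
Insert 622: h=6, bucket 6 nonempty -> append to chain.
Insert 523: h=6, bucket 6 nonempty -> append to chain.
Insert 276: h=1, bucket 1 nonempty -> append to chain.
Final buckets:
0: —
1: 23 -> 584 -> 276
2: —
3: —
4: —
5: 544
6: 369 -> 622 -> 523
7: —
8: —
9: —
10: —

3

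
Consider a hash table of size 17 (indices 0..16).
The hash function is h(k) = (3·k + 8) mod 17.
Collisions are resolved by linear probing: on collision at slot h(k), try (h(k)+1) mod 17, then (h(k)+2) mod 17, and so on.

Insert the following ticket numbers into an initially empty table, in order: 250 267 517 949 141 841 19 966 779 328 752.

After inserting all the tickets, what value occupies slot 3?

752

Insert 250: h=10, slot 10 empty → index 10.
Insert 267: h=10, slot 10 occupied → index 11.
Insert 517: h=12, slot 12 empty → index 12.
Insert 949: h=16, slot 16 empty → index 16.
Insert 141: h=6, slot 6 empty → index 6.
Insert 841: h=15, slot 15 empty → index 15.
Insert 19: h=14, slot 14 empty → index 14.
Insert 966: h=16, slot 16 occupied → index 0.
Insert 779: h=16, slots 16,0 occupied → index 1.
Insert 328: h=6, slot 6 occupied → index 7.
Insert 752: h=3, slot 3 empty → index 3.
Table: [966, 779, ∅, 752, ∅, ∅, 141, 328, ∅, ∅, 250, 267, 517, ∅, 19, 841, 949]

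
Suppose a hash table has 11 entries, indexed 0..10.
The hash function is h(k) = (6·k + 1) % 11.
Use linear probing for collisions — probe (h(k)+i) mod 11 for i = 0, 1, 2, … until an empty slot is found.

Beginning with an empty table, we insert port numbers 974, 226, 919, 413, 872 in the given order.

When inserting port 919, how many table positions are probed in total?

3

Insert 974: h=4, slot 4 empty -> index 4.
Insert 226: h=4, slot 4 occupied -> index 5.
Insert 919: h=4, slots 4,5 occupied -> index 6.
Insert 413: h=4, slots 4,5,6 occupied -> index 7.
Insert 872: h=8, slot 8 empty -> index 8.
Table: [., ., ., ., 974, 226, 919, 413, 872, ., .]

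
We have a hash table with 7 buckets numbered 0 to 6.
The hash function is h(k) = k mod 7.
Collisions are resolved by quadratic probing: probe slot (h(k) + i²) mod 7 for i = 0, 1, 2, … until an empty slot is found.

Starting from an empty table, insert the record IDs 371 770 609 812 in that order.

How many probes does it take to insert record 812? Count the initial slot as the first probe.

4

371 hashes to 0; slot 0 is free => place at 0.
770 hashes to 0; 0 taken => place at 1.
609 hashes to 0; 0,1 taken => place at 4.
812 hashes to 0; 0,1,4 taken => place at 2.
Table: [371, 770, 812, -, 609, -, -]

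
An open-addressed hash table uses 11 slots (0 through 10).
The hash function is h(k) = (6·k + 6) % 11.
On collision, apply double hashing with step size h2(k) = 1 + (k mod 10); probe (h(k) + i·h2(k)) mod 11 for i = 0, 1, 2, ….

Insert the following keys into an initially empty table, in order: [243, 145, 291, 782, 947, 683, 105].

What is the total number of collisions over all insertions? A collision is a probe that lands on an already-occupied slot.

Insert 243: h=1, slot 1 empty → index 1.
Insert 145: h=7, slot 7 empty → index 7.
Insert 291: h=3, slot 3 empty → index 3.
Insert 782: h=1, h2=3, slot 1 occupied → index 4.
Insert 947: h=1, h2=8, slot 1 occupied → index 9.
Insert 683: h=1, h2=4, slot 1 occupied → index 5.
Insert 105: h=9, h2=6, slots 9,4 occupied → index 10.
Table: [-, 243, -, 291, 782, 683, -, 145, -, 947, 105]

5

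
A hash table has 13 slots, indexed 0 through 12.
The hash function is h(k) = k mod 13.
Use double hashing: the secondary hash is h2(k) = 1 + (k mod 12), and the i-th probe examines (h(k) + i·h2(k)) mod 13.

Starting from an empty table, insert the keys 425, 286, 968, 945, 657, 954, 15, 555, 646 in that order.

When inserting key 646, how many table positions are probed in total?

425: h=9 -> slot 9
286: h=0 -> slot 0
968: h=6 -> slot 6
945: h=9, h2=10, probe 9,6,3 -> slot 3
657: h=7 -> slot 7
954: h=5 -> slot 5
15: h=2 -> slot 2
555: h=9, h2=4, probe 9,0,4 -> slot 4
646: h=9, h2=11, probe 9,7,5,3,1 -> slot 1
Table: [286, 646, 15, 945, 555, 954, 968, 657, -, 425, -, -, -]

5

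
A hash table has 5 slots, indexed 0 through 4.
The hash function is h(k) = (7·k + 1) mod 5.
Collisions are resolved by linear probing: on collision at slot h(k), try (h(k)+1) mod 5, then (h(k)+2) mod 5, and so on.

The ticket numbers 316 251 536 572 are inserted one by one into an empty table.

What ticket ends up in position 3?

316 hashes to 3; slot 3 is free → place at 3.
251 hashes to 3; 3 taken → place at 4.
536 hashes to 3; 3,4 taken → place at 0.
572 hashes to 0; 0 taken → place at 1.
Table: [536, 572, ∅, 316, 251]

316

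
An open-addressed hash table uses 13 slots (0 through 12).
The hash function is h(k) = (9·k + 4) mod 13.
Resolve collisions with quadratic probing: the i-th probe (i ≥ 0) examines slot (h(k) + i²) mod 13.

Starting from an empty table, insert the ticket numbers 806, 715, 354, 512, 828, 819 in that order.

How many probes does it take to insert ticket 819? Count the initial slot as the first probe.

3

806: h=4 → slot 4
715: h=4, probe 4,5 → slot 5
354: h=5, probe 5,6 → slot 6
512: h=10 → slot 10
828: h=7 → slot 7
819: h=4, probe 4,5,8 → slot 8
Table: [_, _, _, _, 806, 715, 354, 828, 819, _, 512, _, _]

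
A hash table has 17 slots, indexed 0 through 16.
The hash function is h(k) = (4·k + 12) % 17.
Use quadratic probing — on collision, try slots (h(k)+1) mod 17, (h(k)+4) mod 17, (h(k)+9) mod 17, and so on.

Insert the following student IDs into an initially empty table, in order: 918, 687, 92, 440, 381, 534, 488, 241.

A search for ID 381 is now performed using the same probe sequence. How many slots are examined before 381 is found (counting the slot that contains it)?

918: h=12 => slot 12
687: h=6 => slot 6
92: h=6, probe 6,7 => slot 7
440: h=4 => slot 4
381: h=6, probe 6,7,10 => slot 10
534: h=6, probe 6,7,10,15 => slot 15
488: h=9 => slot 9
241: h=7, probe 7,8 => slot 8
Table: [-, -, -, -, 440, -, 687, 92, 241, 488, 381, -, 918, -, -, 534, -]
Lookup 381: h=6, probe 6,7,10 → found at 10.

3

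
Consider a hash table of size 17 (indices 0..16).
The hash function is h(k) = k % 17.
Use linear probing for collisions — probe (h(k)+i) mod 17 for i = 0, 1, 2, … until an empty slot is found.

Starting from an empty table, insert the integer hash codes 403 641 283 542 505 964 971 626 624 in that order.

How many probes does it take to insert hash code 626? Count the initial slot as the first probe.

4

403 hashes to 12; slot 12 is free → place at 12.
641 hashes to 12; 12 taken → place at 13.
283 hashes to 11; slot 11 is free → place at 11.
542 hashes to 15; slot 15 is free → place at 15.
505 hashes to 12; 12,13 taken → place at 14.
964 hashes to 12; 12,13,14,15 taken → place at 16.
971 hashes to 2; slot 2 is free → place at 2.
626 hashes to 14; 14,15,16 taken → place at 0.
624 hashes to 12; 12,13,14,15,16,0 taken → place at 1.
Table: [626, 624, 971, —, —, —, —, —, —, —, —, 283, 403, 641, 505, 542, 964]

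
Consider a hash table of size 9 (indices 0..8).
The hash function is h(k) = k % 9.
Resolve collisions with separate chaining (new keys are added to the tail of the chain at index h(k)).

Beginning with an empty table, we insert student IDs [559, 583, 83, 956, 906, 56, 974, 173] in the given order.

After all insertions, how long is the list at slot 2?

559 -> bucket 1
583 -> bucket 7
83 -> bucket 2
956 -> bucket 2 (collision)
906 -> bucket 6
56 -> bucket 2 (collision)
974 -> bucket 2 (collision)
173 -> bucket 2 (collision)
Final buckets:
0: _
1: 559
2: 83 -> 956 -> 56 -> 974 -> 173
3: _
4: _
5: _
6: 906
7: 583
8: _

5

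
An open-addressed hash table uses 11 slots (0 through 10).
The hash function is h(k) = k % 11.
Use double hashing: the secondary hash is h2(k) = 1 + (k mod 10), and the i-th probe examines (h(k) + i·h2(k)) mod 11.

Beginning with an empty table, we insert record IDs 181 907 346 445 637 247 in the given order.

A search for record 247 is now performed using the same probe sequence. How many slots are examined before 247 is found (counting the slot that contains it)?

181: h=5 -> slot 5
907: h=5, h2=8, probe 5,2 -> slot 2
346: h=5, h2=7, probe 5,1 -> slot 1
445: h=5, h2=6, probe 5,0 -> slot 0
637: h=10 -> slot 10
247: h=5, h2=8, probe 5,2,10,7 -> slot 7
Table: [445, 346, 907, ∅, ∅, 181, ∅, 247, ∅, ∅, 637]
Lookup 247: h=5, h2=8, probe 5,2,10,7 → found at 7.

4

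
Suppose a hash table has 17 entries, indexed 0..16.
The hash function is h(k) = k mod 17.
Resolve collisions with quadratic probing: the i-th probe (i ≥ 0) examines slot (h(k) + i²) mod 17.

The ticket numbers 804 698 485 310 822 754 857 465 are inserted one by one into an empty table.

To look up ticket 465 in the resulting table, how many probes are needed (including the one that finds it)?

804 hashes to 5; slot 5 is free -> place at 5.
698 hashes to 1; slot 1 is free -> place at 1.
485 hashes to 9; slot 9 is free -> place at 9.
310 hashes to 4; slot 4 is free -> place at 4.
822 hashes to 6; slot 6 is free -> place at 6.
754 hashes to 6; 6 taken -> place at 7.
857 hashes to 7; 7 taken -> place at 8.
465 hashes to 6; 6,7 taken -> place at 10.
Table: [., 698, ., ., 310, 804, 822, 754, 857, 485, 465, ., ., ., ., ., .]
Lookup 465: h=6, probe 6,7,10 → found at 10.

3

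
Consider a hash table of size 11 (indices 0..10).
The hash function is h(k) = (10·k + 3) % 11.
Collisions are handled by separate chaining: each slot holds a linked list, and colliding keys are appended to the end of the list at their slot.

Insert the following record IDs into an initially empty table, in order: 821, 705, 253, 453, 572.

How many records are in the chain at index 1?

1

Insert 821: h=7, bucket 7 empty → new chain.
Insert 705: h=2, bucket 2 empty → new chain.
Insert 253: h=3, bucket 3 empty → new chain.
Insert 453: h=1, bucket 1 empty → new chain.
Insert 572: h=3, bucket 3 nonempty → append to chain.
Final buckets:
0: -
1: 453
2: 705
3: 253 -> 572
4: -
5: -
6: -
7: 821
8: -
9: -
10: -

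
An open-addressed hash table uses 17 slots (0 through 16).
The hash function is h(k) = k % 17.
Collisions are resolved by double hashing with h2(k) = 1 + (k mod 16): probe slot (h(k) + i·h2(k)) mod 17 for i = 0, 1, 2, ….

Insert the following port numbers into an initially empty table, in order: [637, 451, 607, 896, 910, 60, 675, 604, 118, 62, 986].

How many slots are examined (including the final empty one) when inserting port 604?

637 hashes to 8; slot 8 is free → place at 8.
451 hashes to 9; slot 9 is free → place at 9.
607 hashes to 12; slot 12 is free → place at 12.
896 hashes to 12, h2=1; 12 taken → place at 13.
910 hashes to 9, h2=15; 9 taken → place at 7.
60 hashes to 9, h2=13; 9 taken → place at 5.
675 hashes to 12, h2=4; 12 taken → place at 16.
604 hashes to 9, h2=13; 9,5 taken → place at 1.
118 hashes to 16, h2=7; 16 taken → place at 6.
62 hashes to 11; slot 11 is free → place at 11.
986 hashes to 0; slot 0 is free → place at 0.
Table: [986, 604, —, —, —, 60, 118, 910, 637, 451, —, 62, 607, 896, —, —, 675]

3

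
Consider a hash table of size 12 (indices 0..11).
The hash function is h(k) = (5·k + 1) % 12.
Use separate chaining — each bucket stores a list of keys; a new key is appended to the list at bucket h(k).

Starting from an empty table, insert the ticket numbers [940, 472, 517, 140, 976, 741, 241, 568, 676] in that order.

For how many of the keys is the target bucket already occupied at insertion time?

Insert 940: h=9, bucket 9 empty → new chain.
Insert 472: h=9, bucket 9 nonempty → append to chain.
Insert 517: h=6, bucket 6 empty → new chain.
Insert 140: h=5, bucket 5 empty → new chain.
Insert 976: h=9, bucket 9 nonempty → append to chain.
Insert 741: h=10, bucket 10 empty → new chain.
Insert 241: h=6, bucket 6 nonempty → append to chain.
Insert 568: h=9, bucket 9 nonempty → append to chain.
Insert 676: h=9, bucket 9 nonempty → append to chain.
Final buckets:
0: ∅
1: ∅
2: ∅
3: ∅
4: ∅
5: 140
6: 517 -> 241
7: ∅
8: ∅
9: 940 -> 472 -> 976 -> 568 -> 676
10: 741
11: ∅

5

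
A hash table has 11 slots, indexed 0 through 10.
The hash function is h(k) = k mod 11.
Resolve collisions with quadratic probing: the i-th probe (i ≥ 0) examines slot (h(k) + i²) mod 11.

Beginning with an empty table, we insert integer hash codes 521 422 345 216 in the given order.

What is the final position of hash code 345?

8

521: h=4 → slot 4
422: h=4, probe 4,5 → slot 5
345: h=4, probe 4,5,8 → slot 8
216: h=7 → slot 7
Table: [., ., ., ., 521, 422, ., 216, 345, ., .]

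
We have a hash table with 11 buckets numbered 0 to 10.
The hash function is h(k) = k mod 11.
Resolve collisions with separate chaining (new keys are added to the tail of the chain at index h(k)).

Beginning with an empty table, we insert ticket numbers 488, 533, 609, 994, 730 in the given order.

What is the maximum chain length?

Insert 488: h=4, bucket 4 empty → new chain.
Insert 533: h=5, bucket 5 empty → new chain.
Insert 609: h=4, bucket 4 nonempty → append to chain.
Insert 994: h=4, bucket 4 nonempty → append to chain.
Insert 730: h=4, bucket 4 nonempty → append to chain.
Final buckets:
0: —
1: —
2: —
3: —
4: 488 -> 609 -> 994 -> 730
5: 533
6: —
7: —
8: —
9: —
10: —

4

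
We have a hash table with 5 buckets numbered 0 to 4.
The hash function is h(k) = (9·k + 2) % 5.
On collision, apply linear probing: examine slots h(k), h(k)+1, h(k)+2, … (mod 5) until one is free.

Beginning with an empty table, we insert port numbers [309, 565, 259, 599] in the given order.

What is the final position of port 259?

4

309 hashes to 3; slot 3 is free => place at 3.
565 hashes to 2; slot 2 is free => place at 2.
259 hashes to 3; 3 taken => place at 4.
599 hashes to 3; 3,4 taken => place at 0.
Table: [599, _, 565, 309, 259]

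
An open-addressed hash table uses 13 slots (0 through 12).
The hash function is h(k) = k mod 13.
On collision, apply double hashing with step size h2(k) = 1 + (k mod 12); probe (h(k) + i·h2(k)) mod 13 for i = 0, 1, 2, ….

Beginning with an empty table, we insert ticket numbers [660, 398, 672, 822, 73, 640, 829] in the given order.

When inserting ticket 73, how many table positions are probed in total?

3

660: h=10 → slot 10
398: h=8 → slot 8
672: h=9 → slot 9
822: h=3 → slot 3
73: h=8, h2=2, probe 8,10,12 → slot 12
640: h=3, h2=5, probe 3,8,0 → slot 0
829: h=10, h2=2, probe 10,12,1 → slot 1
Table: [640, 829, _, 822, _, _, _, _, 398, 672, 660, _, 73]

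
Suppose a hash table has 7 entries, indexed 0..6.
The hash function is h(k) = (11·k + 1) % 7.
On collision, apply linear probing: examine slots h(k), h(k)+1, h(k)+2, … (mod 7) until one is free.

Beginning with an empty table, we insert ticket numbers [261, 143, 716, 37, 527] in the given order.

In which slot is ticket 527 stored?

Insert 261: h=2, slot 2 empty => index 2.
Insert 143: h=6, slot 6 empty => index 6.
Insert 716: h=2, slot 2 occupied => index 3.
Insert 37: h=2, slots 2,3 occupied => index 4.
Insert 527: h=2, slots 2,3,4 occupied => index 5.
Table: [∅, ∅, 261, 716, 37, 527, 143]

5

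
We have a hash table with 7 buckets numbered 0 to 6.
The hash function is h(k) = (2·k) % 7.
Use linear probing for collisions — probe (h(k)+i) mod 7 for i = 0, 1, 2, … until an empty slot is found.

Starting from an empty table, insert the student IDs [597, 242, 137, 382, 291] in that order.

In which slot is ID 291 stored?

Insert 597: h=4, slot 4 empty => index 4.
Insert 242: h=1, slot 1 empty => index 1.
Insert 137: h=1, slot 1 occupied => index 2.
Insert 382: h=1, slots 1,2 occupied => index 3.
Insert 291: h=1, slots 1,2,3,4 occupied => index 5.
Table: [∅, 242, 137, 382, 597, 291, ∅]

5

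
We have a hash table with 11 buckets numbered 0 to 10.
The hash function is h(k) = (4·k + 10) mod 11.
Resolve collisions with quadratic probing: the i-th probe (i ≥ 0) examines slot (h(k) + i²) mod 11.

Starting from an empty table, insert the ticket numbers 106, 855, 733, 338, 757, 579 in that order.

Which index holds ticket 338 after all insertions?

10

Insert 106: h=5, slot 5 empty => index 5.
Insert 855: h=9, slot 9 empty => index 9.
Insert 733: h=5, slot 5 occupied => index 6.
Insert 338: h=9, slot 9 occupied => index 10.
Insert 757: h=2, slot 2 empty => index 2.
Insert 579: h=5, slots 5,6,9 occupied => index 3.
Table: [—, —, 757, 579, —, 106, 733, —, —, 855, 338]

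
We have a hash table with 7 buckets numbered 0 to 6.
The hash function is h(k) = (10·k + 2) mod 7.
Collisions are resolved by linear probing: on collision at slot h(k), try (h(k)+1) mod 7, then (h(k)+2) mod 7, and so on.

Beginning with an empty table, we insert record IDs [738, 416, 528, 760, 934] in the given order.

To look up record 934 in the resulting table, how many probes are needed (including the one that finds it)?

5

738 hashes to 4; slot 4 is free -> place at 4.
416 hashes to 4; 4 taken -> place at 5.
528 hashes to 4; 4,5 taken -> place at 6.
760 hashes to 0; slot 0 is free -> place at 0.
934 hashes to 4; 4,5,6,0 taken -> place at 1.
Table: [760, 934, -, -, 738, 416, 528]
Lookup 934: h=4, probe 4,5,6,0,1 → found at 1.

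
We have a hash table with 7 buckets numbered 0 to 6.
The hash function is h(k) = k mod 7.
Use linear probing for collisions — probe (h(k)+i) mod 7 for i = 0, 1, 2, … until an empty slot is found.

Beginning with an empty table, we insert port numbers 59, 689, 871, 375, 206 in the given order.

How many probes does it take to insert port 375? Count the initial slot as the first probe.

3

59: h=3 -> slot 3
689: h=3, probe 3,4 -> slot 4
871: h=3, probe 3,4,5 -> slot 5
375: h=4, probe 4,5,6 -> slot 6
206: h=3, probe 3,4,5,6,0 -> slot 0
Table: [206, -, -, 59, 689, 871, 375]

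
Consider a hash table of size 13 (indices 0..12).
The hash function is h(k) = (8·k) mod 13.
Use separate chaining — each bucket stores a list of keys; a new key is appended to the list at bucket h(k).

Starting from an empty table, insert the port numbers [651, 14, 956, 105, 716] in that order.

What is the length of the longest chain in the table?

651 -> bucket 8
14 -> bucket 8 (collision)
956 -> bucket 4
105 -> bucket 8 (collision)
716 -> bucket 8 (collision)
Final buckets:
0: —
1: —
2: —
3: —
4: 956
5: —
6: —
7: —
8: 651 -> 14 -> 105 -> 716
9: —
10: —
11: —
12: —

4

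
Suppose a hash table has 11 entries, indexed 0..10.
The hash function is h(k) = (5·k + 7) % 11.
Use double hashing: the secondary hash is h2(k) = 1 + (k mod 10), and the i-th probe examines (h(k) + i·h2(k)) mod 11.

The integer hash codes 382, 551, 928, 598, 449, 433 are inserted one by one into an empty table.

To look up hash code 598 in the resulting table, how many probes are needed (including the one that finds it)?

4

Insert 382: h=3, slot 3 empty → index 3.
Insert 551: h=1, slot 1 empty → index 1.
Insert 928: h=5, slot 5 empty → index 5.
Insert 598: h=5, h2=9, slots 5,3,1 occupied → index 10.
Insert 449: h=8, slot 8 empty → index 8.
Insert 433: h=5, h2=4, slot 5 occupied → index 9.
Table: [-, 551, -, 382, -, 928, -, -, 449, 433, 598]
Lookup 598: h=5, h2=9, probe 5,3,1,10 → found at 10.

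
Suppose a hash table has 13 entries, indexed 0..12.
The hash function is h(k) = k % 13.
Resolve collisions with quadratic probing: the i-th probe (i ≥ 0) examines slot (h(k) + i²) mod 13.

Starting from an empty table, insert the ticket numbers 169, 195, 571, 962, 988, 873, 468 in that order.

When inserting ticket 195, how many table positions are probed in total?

2

169 hashes to 0; slot 0 is free -> place at 0.
195 hashes to 0; 0 taken -> place at 1.
571 hashes to 12; slot 12 is free -> place at 12.
962 hashes to 0; 0,1 taken -> place at 4.
988 hashes to 0; 0,1,4 taken -> place at 9.
873 hashes to 2; slot 2 is free -> place at 2.
468 hashes to 0; 0,1,4,9 taken -> place at 3.
Table: [169, 195, 873, 468, 962, -, -, -, -, 988, -, -, 571]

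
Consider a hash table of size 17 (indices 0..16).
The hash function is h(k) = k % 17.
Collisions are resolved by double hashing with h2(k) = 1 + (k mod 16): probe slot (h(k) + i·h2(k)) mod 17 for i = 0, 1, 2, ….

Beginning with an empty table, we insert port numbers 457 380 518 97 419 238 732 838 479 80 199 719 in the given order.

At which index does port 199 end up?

457 hashes to 15; slot 15 is free → place at 15.
380 hashes to 6; slot 6 is free → place at 6.
518 hashes to 8; slot 8 is free → place at 8.
97 hashes to 12; slot 12 is free → place at 12.
419 hashes to 11; slot 11 is free → place at 11.
238 hashes to 0; slot 0 is free → place at 0.
732 hashes to 1; slot 1 is free → place at 1.
838 hashes to 5; slot 5 is free → place at 5.
479 hashes to 3; slot 3 is free → place at 3.
80 hashes to 12, h2=1; 12 taken → place at 13.
199 hashes to 12, h2=8; 12,3,11 taken → place at 2.
719 hashes to 5, h2=16; 5 taken → place at 4.
Table: [238, 732, 199, 479, 719, 838, 380, ∅, 518, ∅, ∅, 419, 97, 80, ∅, 457, ∅]

2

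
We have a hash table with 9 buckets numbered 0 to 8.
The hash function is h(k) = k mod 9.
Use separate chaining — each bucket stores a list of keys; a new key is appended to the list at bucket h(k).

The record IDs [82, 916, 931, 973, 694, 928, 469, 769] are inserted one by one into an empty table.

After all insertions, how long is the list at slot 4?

Insert 82: h=1, bucket 1 empty -> new chain.
Insert 916: h=7, bucket 7 empty -> new chain.
Insert 931: h=4, bucket 4 empty -> new chain.
Insert 973: h=1, bucket 1 nonempty -> append to chain.
Insert 694: h=1, bucket 1 nonempty -> append to chain.
Insert 928: h=1, bucket 1 nonempty -> append to chain.
Insert 469: h=1, bucket 1 nonempty -> append to chain.
Insert 769: h=4, bucket 4 nonempty -> append to chain.
Final buckets:
0: —
1: 82 -> 973 -> 694 -> 928 -> 469
2: —
3: —
4: 931 -> 769
5: —
6: —
7: 916
8: —

2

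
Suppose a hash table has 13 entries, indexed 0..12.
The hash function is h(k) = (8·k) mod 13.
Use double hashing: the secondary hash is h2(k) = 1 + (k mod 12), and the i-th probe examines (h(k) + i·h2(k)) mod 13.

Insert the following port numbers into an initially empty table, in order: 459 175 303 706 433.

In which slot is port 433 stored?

459 hashes to 6; slot 6 is free => place at 6.
175 hashes to 9; slot 9 is free => place at 9.
303 hashes to 6, h2=4; 6 taken => place at 10.
706 hashes to 6, h2=11; 6 taken => place at 4.
433 hashes to 6, h2=2; 6 taken => place at 8.
Table: [—, —, —, —, 706, —, 459, —, 433, 175, 303, —, —]

8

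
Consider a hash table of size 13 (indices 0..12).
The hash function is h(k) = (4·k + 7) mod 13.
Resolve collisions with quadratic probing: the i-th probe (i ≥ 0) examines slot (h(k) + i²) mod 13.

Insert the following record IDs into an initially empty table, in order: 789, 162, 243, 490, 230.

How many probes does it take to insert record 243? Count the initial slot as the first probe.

789: h=4 -> slot 4
162: h=5 -> slot 5
243: h=4, probe 4,5,8 -> slot 8
490: h=4, probe 4,5,8,0 -> slot 0
230: h=4, probe 4,5,8,0,7 -> slot 7
Table: [490, -, -, -, 789, 162, -, 230, 243, -, -, -, -]

3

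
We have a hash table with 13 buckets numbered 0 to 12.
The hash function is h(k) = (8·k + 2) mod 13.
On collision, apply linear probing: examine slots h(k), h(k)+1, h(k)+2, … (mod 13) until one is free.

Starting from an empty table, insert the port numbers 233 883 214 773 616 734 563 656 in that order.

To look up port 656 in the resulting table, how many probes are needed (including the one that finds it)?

4

233: h=7 -> slot 7
883: h=7, probe 7,8 -> slot 8
214: h=11 -> slot 11
773: h=11, probe 11,12 -> slot 12
616: h=3 -> slot 3
734: h=11, probe 11,12,0 -> slot 0
563: h=8, probe 8,9 -> slot 9
656: h=11, probe 11,12,0,1 -> slot 1
Table: [734, 656, -, 616, -, -, -, 233, 883, 563, -, 214, 773]
Lookup 656: h=11, probe 11,12,0,1 → found at 1.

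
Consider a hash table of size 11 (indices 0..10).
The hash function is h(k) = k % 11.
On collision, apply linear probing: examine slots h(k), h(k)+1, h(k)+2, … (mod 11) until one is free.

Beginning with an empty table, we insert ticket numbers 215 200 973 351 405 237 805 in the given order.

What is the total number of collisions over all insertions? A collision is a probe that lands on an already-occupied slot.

215: h=6 → slot 6
200: h=2 → slot 2
973: h=5 → slot 5
351: h=10 → slot 10
405: h=9 → slot 9
237: h=6, probe 6,7 → slot 7
805: h=2, probe 2,3 → slot 3
Table: [_, _, 200, 805, _, 973, 215, 237, _, 405, 351]

2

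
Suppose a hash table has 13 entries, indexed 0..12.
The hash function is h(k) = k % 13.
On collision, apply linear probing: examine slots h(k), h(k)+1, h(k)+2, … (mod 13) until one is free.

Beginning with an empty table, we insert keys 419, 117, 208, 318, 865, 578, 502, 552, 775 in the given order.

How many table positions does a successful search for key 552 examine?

5

419: h=3 -> slot 3
117: h=0 -> slot 0
208: h=0, probe 0,1 -> slot 1
318: h=6 -> slot 6
865: h=7 -> slot 7
578: h=6, probe 6,7,8 -> slot 8
502: h=8, probe 8,9 -> slot 9
552: h=6, probe 6,7,8,9,10 -> slot 10
775: h=8, probe 8,9,10,11 -> slot 11
Table: [117, 208, _, 419, _, _, 318, 865, 578, 502, 552, 775, _]
Lookup 552: h=6, probe 6,7,8,9,10 → found at 10.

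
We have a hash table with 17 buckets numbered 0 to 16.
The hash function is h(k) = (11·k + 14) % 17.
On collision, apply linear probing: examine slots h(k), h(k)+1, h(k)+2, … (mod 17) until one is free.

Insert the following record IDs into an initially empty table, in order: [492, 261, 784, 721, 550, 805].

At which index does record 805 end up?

492: h=3 => slot 3
261: h=12 => slot 12
784: h=2 => slot 2
721: h=6 => slot 6
550: h=12, probe 12,13 => slot 13
805: h=12, probe 12,13,14 => slot 14
Table: [—, —, 784, 492, —, —, 721, —, —, —, —, —, 261, 550, 805, —, —]

14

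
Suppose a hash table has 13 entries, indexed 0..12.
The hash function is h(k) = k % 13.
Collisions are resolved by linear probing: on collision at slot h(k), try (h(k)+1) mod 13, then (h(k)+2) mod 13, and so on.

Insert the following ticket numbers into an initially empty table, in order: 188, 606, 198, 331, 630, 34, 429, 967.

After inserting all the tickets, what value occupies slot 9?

188: h=6 → slot 6
606: h=8 → slot 8
198: h=3 → slot 3
331: h=6, probe 6,7 → slot 7
630: h=6, probe 6,7,8,9 → slot 9
34: h=8, probe 8,9,10 → slot 10
429: h=0 → slot 0
967: h=5 → slot 5
Table: [429, ., ., 198, ., 967, 188, 331, 606, 630, 34, ., .]

630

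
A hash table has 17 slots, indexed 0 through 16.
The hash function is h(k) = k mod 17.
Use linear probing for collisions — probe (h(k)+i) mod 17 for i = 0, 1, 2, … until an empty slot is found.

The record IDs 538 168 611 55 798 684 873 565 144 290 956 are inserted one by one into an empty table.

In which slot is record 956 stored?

538: h=11 -> slot 11
168: h=15 -> slot 15
611: h=16 -> slot 16
55: h=4 -> slot 4
798: h=16, probe 16,0 -> slot 0
684: h=4, probe 4,5 -> slot 5
873: h=6 -> slot 6
565: h=4, probe 4,5,6,7 -> slot 7
144: h=8 -> slot 8
290: h=1 -> slot 1
956: h=4, probe 4,5,6,7,8,9 -> slot 9
Table: [798, 290, -, -, 55, 684, 873, 565, 144, 956, -, 538, -, -, -, 168, 611]

9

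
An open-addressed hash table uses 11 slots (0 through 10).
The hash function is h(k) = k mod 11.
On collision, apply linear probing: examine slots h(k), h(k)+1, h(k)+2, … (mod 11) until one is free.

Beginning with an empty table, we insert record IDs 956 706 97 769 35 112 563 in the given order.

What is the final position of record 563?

956 hashes to 10; slot 10 is free → place at 10.
706 hashes to 2; slot 2 is free → place at 2.
97 hashes to 9; slot 9 is free → place at 9.
769 hashes to 10; 10 taken → place at 0.
35 hashes to 2; 2 taken → place at 3.
112 hashes to 2; 2,3 taken → place at 4.
563 hashes to 2; 2,3,4 taken → place at 5.
Table: [769, ∅, 706, 35, 112, 563, ∅, ∅, ∅, 97, 956]

5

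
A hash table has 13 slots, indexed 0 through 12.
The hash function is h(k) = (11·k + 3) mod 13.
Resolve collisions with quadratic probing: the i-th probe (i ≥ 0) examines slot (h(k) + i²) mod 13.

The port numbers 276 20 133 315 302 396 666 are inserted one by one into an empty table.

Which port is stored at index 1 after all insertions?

276 hashes to 10; slot 10 is free -> place at 10.
20 hashes to 2; slot 2 is free -> place at 2.
133 hashes to 10; 10 taken -> place at 11.
315 hashes to 10; 10,11 taken -> place at 1.
302 hashes to 10; 10,11,1 taken -> place at 6.
396 hashes to 4; slot 4 is free -> place at 4.
666 hashes to 10; 10,11,1,6 taken -> place at 0.
Table: [666, 315, 20, ., 396, ., 302, ., ., ., 276, 133, .]

315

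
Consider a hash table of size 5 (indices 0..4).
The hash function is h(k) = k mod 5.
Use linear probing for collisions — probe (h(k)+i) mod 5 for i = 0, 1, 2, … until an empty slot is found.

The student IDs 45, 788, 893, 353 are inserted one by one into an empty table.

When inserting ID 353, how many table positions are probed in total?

4

45: h=0 -> slot 0
788: h=3 -> slot 3
893: h=3, probe 3,4 -> slot 4
353: h=3, probe 3,4,0,1 -> slot 1
Table: [45, 353, ∅, 788, 893]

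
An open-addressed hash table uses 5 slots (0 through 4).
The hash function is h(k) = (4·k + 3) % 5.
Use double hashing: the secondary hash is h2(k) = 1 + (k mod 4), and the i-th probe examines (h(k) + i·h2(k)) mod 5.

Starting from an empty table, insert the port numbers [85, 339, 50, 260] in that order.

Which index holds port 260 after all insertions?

85: h=3 => slot 3
339: h=4 => slot 4
50: h=3, h2=3, probe 3,1 => slot 1
260: h=3, h2=1, probe 3,4,0 => slot 0
Table: [260, 50, ∅, 85, 339]

0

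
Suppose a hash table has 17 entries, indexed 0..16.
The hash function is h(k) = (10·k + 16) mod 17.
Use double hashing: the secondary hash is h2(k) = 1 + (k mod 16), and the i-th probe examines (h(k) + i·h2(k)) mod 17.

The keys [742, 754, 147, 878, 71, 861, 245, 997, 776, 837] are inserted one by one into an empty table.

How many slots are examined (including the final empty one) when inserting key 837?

3

Insert 742: h=7, slot 7 empty → index 7.
Insert 754: h=8, slot 8 empty → index 8.
Insert 147: h=7, h2=4, slot 7 occupied → index 11.
Insert 878: h=7, h2=15, slot 7 occupied → index 5.
Insert 71: h=12, slot 12 empty → index 12.
Insert 861: h=7, h2=14, slot 7 occupied → index 4.
Insert 245: h=1, slot 1 empty → index 1.
Insert 997: h=7, h2=6, slot 7 occupied → index 13.
Insert 776: h=7, h2=9, slot 7 occupied → index 16.
Insert 837: h=5, h2=6, slots 5,11 occupied → index 0.
Table: [837, 245, ∅, ∅, 861, 878, ∅, 742, 754, ∅, ∅, 147, 71, 997, ∅, ∅, 776]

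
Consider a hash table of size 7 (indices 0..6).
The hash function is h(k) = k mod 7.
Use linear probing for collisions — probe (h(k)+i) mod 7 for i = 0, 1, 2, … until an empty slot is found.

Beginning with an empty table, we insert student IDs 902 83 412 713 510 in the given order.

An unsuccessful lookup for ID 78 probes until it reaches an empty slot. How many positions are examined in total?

4

902 hashes to 6; slot 6 is free → place at 6.
83 hashes to 6; 6 taken → place at 0.
412 hashes to 6; 6,0 taken → place at 1.
713 hashes to 6; 6,0,1 taken → place at 2.
510 hashes to 6; 6,0,1,2 taken → place at 3.
Table: [83, 412, 713, 510, _, _, 902]
Lookup 78: h=1, probe 1,2,3,4 → slot 4 empty, not found.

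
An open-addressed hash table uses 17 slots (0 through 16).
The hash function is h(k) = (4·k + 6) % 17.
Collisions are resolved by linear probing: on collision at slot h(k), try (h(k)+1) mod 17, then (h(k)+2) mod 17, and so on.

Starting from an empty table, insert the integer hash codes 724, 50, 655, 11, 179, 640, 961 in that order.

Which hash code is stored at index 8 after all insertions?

724: h=12 -> slot 12
50: h=2 -> slot 2
655: h=8 -> slot 8
11: h=16 -> slot 16
179: h=8, probe 8,9 -> slot 9
640: h=16, probe 16,0 -> slot 0
961: h=8, probe 8,9,10 -> slot 10
Table: [640, —, 50, —, —, —, —, —, 655, 179, 961, —, 724, —, —, —, 11]

655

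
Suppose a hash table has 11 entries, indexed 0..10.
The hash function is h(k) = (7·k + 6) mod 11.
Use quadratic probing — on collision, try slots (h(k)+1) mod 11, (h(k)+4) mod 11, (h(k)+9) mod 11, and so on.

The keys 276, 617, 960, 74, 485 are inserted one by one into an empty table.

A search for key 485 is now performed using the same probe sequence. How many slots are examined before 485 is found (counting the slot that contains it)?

276 hashes to 2; slot 2 is free -> place at 2.
617 hashes to 2; 2 taken -> place at 3.
960 hashes to 5; slot 5 is free -> place at 5.
74 hashes to 7; slot 7 is free -> place at 7.
485 hashes to 2; 2,3 taken -> place at 6.
Table: [—, —, 276, 617, —, 960, 485, 74, —, —, —]
Lookup 485: h=2, probe 2,3,6 → found at 6.

3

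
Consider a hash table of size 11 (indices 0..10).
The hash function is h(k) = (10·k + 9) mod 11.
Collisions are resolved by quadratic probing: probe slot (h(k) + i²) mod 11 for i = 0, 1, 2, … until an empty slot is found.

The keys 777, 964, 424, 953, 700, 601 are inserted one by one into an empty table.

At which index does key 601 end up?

Insert 777: h=2, slot 2 empty → index 2.
Insert 964: h=2, slot 2 occupied → index 3.
Insert 424: h=3, slot 3 occupied → index 4.
Insert 953: h=2, slots 2,3 occupied → index 6.
Insert 700: h=2, slots 2,3,6 occupied → index 0.
Insert 601: h=2, slots 2,3,6,0 occupied → index 7.
Table: [700, -, 777, 964, 424, -, 953, 601, -, -, -]

7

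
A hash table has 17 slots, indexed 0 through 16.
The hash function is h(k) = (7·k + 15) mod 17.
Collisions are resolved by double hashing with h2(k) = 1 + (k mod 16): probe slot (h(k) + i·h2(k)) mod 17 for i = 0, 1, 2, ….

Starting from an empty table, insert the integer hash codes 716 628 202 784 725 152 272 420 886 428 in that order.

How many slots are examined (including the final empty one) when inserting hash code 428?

3

716 hashes to 12; slot 12 is free → place at 12.
628 hashes to 8; slot 8 is free → place at 8.
202 hashes to 1; slot 1 is free → place at 1.
784 hashes to 12, h2=1; 12 taken → place at 13.
725 hashes to 7; slot 7 is free → place at 7.
152 hashes to 8, h2=9; 8 taken → place at 0.
272 hashes to 15; slot 15 is free → place at 15.
420 hashes to 14; slot 14 is free → place at 14.
886 hashes to 12, h2=7; 12 taken → place at 2.
428 hashes to 2, h2=13; 2,15 taken → place at 11.
Table: [152, 202, 886, —, —, —, —, 725, 628, —, —, 428, 716, 784, 420, 272, —]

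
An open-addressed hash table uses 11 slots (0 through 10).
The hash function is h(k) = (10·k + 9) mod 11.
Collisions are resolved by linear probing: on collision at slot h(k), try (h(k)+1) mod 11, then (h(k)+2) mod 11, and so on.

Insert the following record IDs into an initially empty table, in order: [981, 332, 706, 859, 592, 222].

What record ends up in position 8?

981: h=7 => slot 7
332: h=7, probe 7,8 => slot 8
706: h=7, probe 7,8,9 => slot 9
859: h=8, probe 8,9,10 => slot 10
592: h=0 => slot 0
222: h=7, probe 7,8,9,10,0,1 => slot 1
Table: [592, 222, ., ., ., ., ., 981, 332, 706, 859]

332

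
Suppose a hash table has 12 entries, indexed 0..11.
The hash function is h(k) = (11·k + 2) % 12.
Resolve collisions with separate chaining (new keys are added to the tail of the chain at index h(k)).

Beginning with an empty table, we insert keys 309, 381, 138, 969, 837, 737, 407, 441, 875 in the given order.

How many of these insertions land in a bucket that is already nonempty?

5

Insert 309: h=5, bucket 5 empty -> new chain.
Insert 381: h=5, bucket 5 nonempty -> append to chain.
Insert 138: h=8, bucket 8 empty -> new chain.
Insert 969: h=5, bucket 5 nonempty -> append to chain.
Insert 837: h=5, bucket 5 nonempty -> append to chain.
Insert 737: h=9, bucket 9 empty -> new chain.
Insert 407: h=3, bucket 3 empty -> new chain.
Insert 441: h=5, bucket 5 nonempty -> append to chain.
Insert 875: h=3, bucket 3 nonempty -> append to chain.
Final buckets:
0: _
1: _
2: _
3: 407 -> 875
4: _
5: 309 -> 381 -> 969 -> 837 -> 441
6: _
7: _
8: 138
9: 737
10: _
11: _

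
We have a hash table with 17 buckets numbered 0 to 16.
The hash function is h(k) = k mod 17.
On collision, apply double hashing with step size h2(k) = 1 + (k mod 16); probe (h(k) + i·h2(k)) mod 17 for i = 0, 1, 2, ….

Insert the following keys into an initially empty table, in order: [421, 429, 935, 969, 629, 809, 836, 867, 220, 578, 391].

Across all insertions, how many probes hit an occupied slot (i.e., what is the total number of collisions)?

421: h=13 → slot 13
429: h=4 → slot 4
935: h=0 → slot 0
969: h=0, h2=10, probe 0,10 → slot 10
629: h=0, h2=6, probe 0,6 → slot 6
809: h=10, h2=10, probe 10,3 → slot 3
836: h=3, h2=5, probe 3,8 → slot 8
867: h=0, h2=4, probe 0,4,8,12 → slot 12
220: h=16 → slot 16
578: h=0, h2=3, probe 0,3,6,9 → slot 9
391: h=0, h2=8, probe 0,8,16,7 → slot 7
Table: [935, —, —, 809, 429, —, 629, 391, 836, 578, 969, —, 867, 421, —, —, 220]

13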